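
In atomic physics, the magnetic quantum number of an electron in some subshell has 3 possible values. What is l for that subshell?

l = 1

ml ranges over 2l+1 integers, so 2l+1 = 3 ⇒ l = 1.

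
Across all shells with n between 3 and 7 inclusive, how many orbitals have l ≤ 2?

Count contributing orbitals for each principal shell:
n=3 → 9; n=4 → 9; n=5 → 9; n=6 → 9; n=7 → 9.
Total orbitals: 9 + 9 + 9 + 9 + 9 = 45.

45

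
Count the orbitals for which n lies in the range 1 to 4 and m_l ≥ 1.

10

For each n in the range, tally the orbitals obeying m_l ≥ 1:
n=2 → 1; n=3 → 3; n=4 → 6.
Total orbitals: 1 + 3 + 6 = 10.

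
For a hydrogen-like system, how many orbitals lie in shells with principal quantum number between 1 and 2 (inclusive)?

5

Shell n has n² orbitals: 1²=1 + 2²=4 = 5 orbitals.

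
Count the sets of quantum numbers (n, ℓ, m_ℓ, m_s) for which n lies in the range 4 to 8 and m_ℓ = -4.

Per-shell orbital counts meeting the constraint:
n=5 → 1; n=6 → 2; n=7 → 3; n=8 → 4.
Orbitals: 1 + 2 + 3 + 4 = 10. Including both spin states (m_s = ±1/2) gives 2 × 10 = 20 states.

20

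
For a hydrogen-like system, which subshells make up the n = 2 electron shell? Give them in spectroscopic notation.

For n = 2, l runs from 0 to 1. In spectroscopic notation l = 0,1,2,… ↔ s,p,d,f,g,h,i, so the subshells are 2s, 2p.

2s, 2p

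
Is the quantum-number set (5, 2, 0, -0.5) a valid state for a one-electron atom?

n = 5 is a positive integer. l = 2 satisfies 0 ≤ l ≤ n−1 = 4. ml = 0 lies in the range −l … +l (here −2 … 2). ms = -1/2 is one of ±1/2.
All four constraints are satisfied.

Valid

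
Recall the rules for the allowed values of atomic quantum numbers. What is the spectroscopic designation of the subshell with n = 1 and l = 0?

l = 0 corresponds to the letter 's', so the subshell is 1s.

1s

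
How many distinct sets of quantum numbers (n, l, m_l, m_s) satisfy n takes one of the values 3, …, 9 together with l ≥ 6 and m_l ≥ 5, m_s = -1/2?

16

Count contributing orbitals for each principal shell:
n=7 → 2; n=8 → 5; n=9 → 9.
Orbitals: 2 + 5 + 9 = 16. With m_s fixed to -1/2 there is one state per orbital, so 16 states.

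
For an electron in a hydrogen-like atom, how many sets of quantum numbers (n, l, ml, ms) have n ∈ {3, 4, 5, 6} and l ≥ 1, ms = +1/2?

82

Work shell by shell — for each n, count the (l, ml) pairs that satisfy l ≥ 1:
n=3 → 8; n=4 → 15; n=5 → 24; n=6 → 35.
Orbitals: 8 + 15 + 24 + 35 = 82. With ms fixed to +1/2 there is one state per orbital, so 82 states.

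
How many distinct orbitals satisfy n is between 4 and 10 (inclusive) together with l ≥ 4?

259

For each n in the range, tally the orbitals obeying l ≥ 4:
n=5 → 9; n=6 → 20; n=7 → 33; n=8 → 48; n=9 → 65; n=10 → 84.
Total orbitals: 9 + 20 + 33 + 48 + 65 + 84 = 259.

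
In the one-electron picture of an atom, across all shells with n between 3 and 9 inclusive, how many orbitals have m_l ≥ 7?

4

Per-shell orbital counts meeting the constraint:
n=8 → 1; n=9 → 3.
Total orbitals: 1 + 3 = 4.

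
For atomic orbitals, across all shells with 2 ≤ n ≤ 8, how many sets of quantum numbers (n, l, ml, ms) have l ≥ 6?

Work shell by shell — for each n, count the (l, ml) pairs that satisfy l ≥ 6:
n=7 → 13; n=8 → 28.
Orbitals: 13 + 28 = 41. Including both spin states (ms = ±1/2) gives 2 × 41 = 82 states.

82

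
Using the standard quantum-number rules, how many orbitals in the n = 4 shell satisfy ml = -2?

2

For n = 4, l ranges over 0 … 3.
Orbitals with ml = -2, by l: l=2 → 1; l=3 → 1.
Total orbitals: 1 + 1 = 2.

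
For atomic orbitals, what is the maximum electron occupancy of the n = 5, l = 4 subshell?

A subshell with l = 4 has 2l+1 = 9 orbitals, each holding 2 electrons (spin ±1/2), so 9 × 2 = 18.

18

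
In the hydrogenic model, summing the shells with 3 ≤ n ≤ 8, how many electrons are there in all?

398

Shell n has n² orbitals: 3²=9 + 4²=16 + 5²=25 + 6²=36 + 7²=49 + 8²=64 = 199 orbitals.
Two spin states per orbital: 2 × 199 = 398 electrons.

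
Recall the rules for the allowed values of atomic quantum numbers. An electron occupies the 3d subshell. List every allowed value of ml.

The 3d subshell has l = 2, and ml takes every integer from −l to +l. With l = 2 that gives the 5 values -2, -1, 0, 1, 2.

-2, -1, 0, 1, 2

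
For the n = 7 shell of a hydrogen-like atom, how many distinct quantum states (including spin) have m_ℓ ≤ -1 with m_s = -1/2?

The n = 7 shell has ℓ = 0 through 6; check each.
Orbitals with m_ℓ ≤ -1, by ℓ: ℓ=1 → 1; ℓ=2 → 2; ℓ=3 → 3; ℓ=4 → 4; ℓ=5 → 5; ℓ=6 → 6.
Orbitals: 1 + 2 + 3 + 4 + 5 + 6 = 21. With m_s fixed to a single value there is one state per orbital, giving 21 states.

21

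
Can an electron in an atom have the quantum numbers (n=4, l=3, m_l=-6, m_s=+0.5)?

The magnetic quantum number must satisfy −l ≤ m_l ≤ l. With l = 3, m_l can only be -3, -2, -1, 0, 1, 2, 3, so m_l = -6 is forbidden.

Not allowed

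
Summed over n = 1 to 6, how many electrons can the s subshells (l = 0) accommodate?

An s subshell (l = 0) exists for every n ≥ 1, so shells n = 1, 2, 3, 4, 5, 6 each contribute one — 6 subshells.
Since each s subshell holds 2(2·0+1) = 2 electrons, the total is 6 × 2 = 12.

12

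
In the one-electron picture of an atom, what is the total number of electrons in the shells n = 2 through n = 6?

Shell n has n² orbitals: 2²=4 + 3²=9 + 4²=16 + 5²=25 + 6²=36 = 90 orbitals.
Two spin states per orbital: 2 × 90 = 180 electrons.

180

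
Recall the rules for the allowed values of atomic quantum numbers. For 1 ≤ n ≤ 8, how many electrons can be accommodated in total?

408

Total orbitals = 1² + 2² + 3² + 4² + 5² + 6² + 7² + 8² = 204. Doubling for spin gives 408 electrons.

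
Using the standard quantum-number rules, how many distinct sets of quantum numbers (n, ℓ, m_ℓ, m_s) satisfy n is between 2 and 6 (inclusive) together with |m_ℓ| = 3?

Treat each shell separately and count matching orbitals:
n=4 → 2; n=5 → 4; n=6 → 6.
Orbitals: 2 + 4 + 6 = 12. Including both spin states (m_s = ±1/2) gives 2 × 12 = 24 states.

24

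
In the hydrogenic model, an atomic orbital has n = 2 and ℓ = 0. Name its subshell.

2s

ℓ = 0 corresponds to the letter 's', so the subshell is 2s.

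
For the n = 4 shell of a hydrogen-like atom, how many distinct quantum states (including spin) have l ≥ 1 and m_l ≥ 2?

6

The n = 4 shell has l = 0 through 3; check each.
Orbitals with l ≥ 1 and m_l ≥ 2, by l: l=2 → 1; l=3 → 2.
Orbitals: 1 + 2 = 3. Each orbital carries two spin states, so 3 × 2 = 6 states.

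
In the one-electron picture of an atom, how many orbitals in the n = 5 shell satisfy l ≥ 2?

21

With n = 5 the allowed l are 0, 1, …, 4.
Per l-value: l=2 → 5; l=3 → 7; l=4 → 9.
Total orbitals: 5 + 7 + 9 = 21.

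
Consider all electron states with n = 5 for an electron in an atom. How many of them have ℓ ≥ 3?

32

Per ℓ-value: ℓ=3 → 7; ℓ=4 → 9.
Orbitals: 7 + 9 = 16. Each orbital carries two spin states, so 16 × 2 = 32 states.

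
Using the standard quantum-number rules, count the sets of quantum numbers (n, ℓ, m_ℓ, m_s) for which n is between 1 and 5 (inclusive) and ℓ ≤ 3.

Treat each shell separately and count matching orbitals:
n=1 → 1; n=2 → 4; n=3 → 9; n=4 → 16; n=5 → 16.
Orbitals: 1 + 4 + 9 + 16 + 16 = 46. Including both spin states (m_s = ±1/2) gives 2 × 46 = 92 states.

92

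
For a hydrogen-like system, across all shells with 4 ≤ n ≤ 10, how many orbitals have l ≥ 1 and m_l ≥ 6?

20

For each n in the range, tally the orbitals obeying l ≥ 1 and m_l ≥ 6:
n=7 → 1; n=8 → 3; n=9 → 6; n=10 → 10.
Total orbitals: 1 + 3 + 6 + 10 = 20.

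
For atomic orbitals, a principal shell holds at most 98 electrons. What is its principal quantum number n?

n = 7

2n² = 98 ⇒ n² = 49 ⇒ n = 7.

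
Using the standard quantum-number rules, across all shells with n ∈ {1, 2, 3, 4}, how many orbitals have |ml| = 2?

6

Treat each shell separately and count matching orbitals:
n=3 → 2; n=4 → 4.
Total orbitals: 2 + 4 = 6.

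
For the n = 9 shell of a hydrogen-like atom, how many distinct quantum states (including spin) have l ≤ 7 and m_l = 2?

12

The n = 9 shell has l = 0 through 8; check each.
Orbitals with l ≤ 7 and m_l = 2, by l: l=2 → 1; l=3 → 1; l=4 → 1; l=5 → 1; l=6 → 1; l=7 → 1.
Orbitals: 1 + 1 + 1 + 1 + 1 + 1 = 6. Each orbital carries two spin states, so 6 × 2 = 12 states.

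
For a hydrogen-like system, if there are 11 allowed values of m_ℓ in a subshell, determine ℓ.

m_ℓ ranges over 2ℓ+1 integers, so 2ℓ+1 = 11 ⇒ ℓ = 5.

ℓ = 5 (h)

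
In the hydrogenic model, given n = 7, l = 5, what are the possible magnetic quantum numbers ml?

-5, -4, -3, -2, -1, 0, 1, 2, 3, 4, 5

ml takes every integer from −l to +l. With l = 5 that gives the 11 values -5, -4, -3, -2, -1, 0, 1, 2, 3, 4, 5.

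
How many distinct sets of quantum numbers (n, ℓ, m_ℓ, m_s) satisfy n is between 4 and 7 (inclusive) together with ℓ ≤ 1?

32

Go shell by shell, enumerating (ℓ, m_ℓ) with ℓ ≤ 1:
n=4 → 4; n=5 → 4; n=6 → 4; n=7 → 4.
Orbitals: 4 + 4 + 4 + 4 = 16. Including both spin states (m_s = ±1/2) gives 2 × 16 = 32 states.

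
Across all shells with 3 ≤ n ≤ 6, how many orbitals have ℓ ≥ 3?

50

Per-shell orbital counts meeting the constraint:
n=4 → 7; n=5 → 16; n=6 → 27.
Total orbitals: 7 + 16 + 27 = 50.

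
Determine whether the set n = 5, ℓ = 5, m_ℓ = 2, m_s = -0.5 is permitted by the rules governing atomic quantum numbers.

The orbital quantum number must satisfy 0 ≤ ℓ ≤ n−1. With n = 5 the allowed ℓ values are 0, 1, 2, 3, 4, so ℓ = 5 is out of range.

No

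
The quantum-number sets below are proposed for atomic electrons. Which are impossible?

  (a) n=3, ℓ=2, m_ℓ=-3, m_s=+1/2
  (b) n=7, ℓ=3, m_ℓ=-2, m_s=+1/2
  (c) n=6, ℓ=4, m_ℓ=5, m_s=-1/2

(a) has |m_ℓ| = 3 > ℓ = 2, violating −ℓ ≤ m_ℓ ≤ ℓ.
(c) has |m_ℓ| = 5 > ℓ = 4, violating −ℓ ≤ m_ℓ ≤ ℓ.
The remaining set (b) satisfies all four rules.

(a) and (c)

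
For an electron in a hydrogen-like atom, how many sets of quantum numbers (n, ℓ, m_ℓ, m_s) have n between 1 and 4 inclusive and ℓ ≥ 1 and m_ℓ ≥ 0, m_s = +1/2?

16

For each n in the range, tally the orbitals obeying ℓ ≥ 1 and m_ℓ ≥ 0:
n=2 → 2; n=3 → 5; n=4 → 9.
Orbitals: 2 + 5 + 9 = 16. With m_s fixed to +1/2 there is one state per orbital, so 16 states.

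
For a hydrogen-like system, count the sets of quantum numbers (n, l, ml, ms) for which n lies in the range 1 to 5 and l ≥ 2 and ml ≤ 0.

Count contributing orbitals for each principal shell:
n=3 → 3; n=4 → 7; n=5 → 12.
Orbitals: 3 + 7 + 12 = 22. Including both spin states (ms = ±1/2) gives 2 × 22 = 44 states.

44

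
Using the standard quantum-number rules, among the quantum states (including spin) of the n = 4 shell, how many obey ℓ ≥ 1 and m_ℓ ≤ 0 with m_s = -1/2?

9

Per ℓ-value: ℓ=1 → 2; ℓ=2 → 3; ℓ=3 → 4.
Orbitals: 2 + 3 + 4 = 9. With m_s fixed to a single value there is one state per orbital, giving 9 states.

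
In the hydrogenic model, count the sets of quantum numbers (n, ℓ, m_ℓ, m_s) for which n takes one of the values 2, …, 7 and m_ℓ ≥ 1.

112

Treat each shell separately and count matching orbitals:
n=2 → 1; n=3 → 3; n=4 → 6; n=5 → 10; n=6 → 15; n=7 → 21.
Orbitals: 1 + 3 + 6 + 10 + 15 + 21 = 56. Including both spin states (m_s = ±1/2) gives 2 × 56 = 112 states.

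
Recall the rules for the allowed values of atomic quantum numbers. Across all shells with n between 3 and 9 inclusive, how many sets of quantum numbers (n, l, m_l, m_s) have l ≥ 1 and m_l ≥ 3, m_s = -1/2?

56

Per-shell orbital counts meeting the constraint:
n=4 → 1; n=5 → 3; n=6 → 6; n=7 → 10; n=8 → 15; n=9 → 21.
Orbitals: 1 + 3 + 6 + 10 + 15 + 21 = 56. With m_s fixed to -1/2 there is one state per orbital, so 56 states.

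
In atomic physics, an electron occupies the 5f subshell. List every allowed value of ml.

The 5f subshell has l = 3, and ml takes every integer from −l to +l. With l = 3 that gives the 7 values -3, -2, -1, 0, 1, 2, 3.

-3, -2, -1, 0, 1, 2, 3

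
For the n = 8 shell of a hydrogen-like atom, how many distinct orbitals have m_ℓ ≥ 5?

The n = 8 shell has ℓ = 0 through 7; check each.
The (ℓ, m_ℓ) pairs meeting m_ℓ ≥ 5 give: ℓ=5 → 1; ℓ=6 → 2; ℓ=7 → 3.
Total orbitals: 1 + 2 + 3 = 6.

6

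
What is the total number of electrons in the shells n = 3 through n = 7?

Shell n has n² orbitals: 3²=9 + 4²=16 + 5²=25 + 6²=36 + 7²=49 = 135 orbitals.
Two spin states per orbital: 2 × 135 = 270 electrons.

270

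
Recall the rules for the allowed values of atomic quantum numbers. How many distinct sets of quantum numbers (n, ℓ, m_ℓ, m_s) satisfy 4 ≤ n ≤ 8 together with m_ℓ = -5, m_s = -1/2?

6

Go shell by shell, enumerating (ℓ, m_ℓ) with m_ℓ = -5:
n=6 → 1; n=7 → 2; n=8 → 3.
Orbitals: 1 + 2 + 3 = 6. With m_s fixed to -1/2 there is one state per orbital, so 6 states.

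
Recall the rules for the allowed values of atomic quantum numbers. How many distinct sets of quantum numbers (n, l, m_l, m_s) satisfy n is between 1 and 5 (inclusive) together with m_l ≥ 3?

8

Per-shell orbital counts meeting the constraint:
n=4 → 1; n=5 → 3.
Orbitals: 1 + 3 = 4. Including both spin states (m_s = ±1/2) gives 2 × 4 = 8 states.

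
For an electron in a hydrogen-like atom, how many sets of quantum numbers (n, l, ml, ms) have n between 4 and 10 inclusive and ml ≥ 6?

Count contributing orbitals for each principal shell:
n=7 → 1; n=8 → 3; n=9 → 6; n=10 → 10.
Orbitals: 1 + 3 + 6 + 10 = 20. Including both spin states (ms = ±1/2) gives 2 × 20 = 40 states.

40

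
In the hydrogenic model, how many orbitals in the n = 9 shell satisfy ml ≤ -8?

1

For n = 9, l ranges over 0 … 8.
Contributions: l=8 → 1.
Total orbitals: 1.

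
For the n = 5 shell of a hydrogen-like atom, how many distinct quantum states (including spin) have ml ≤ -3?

For n = 5, l ranges over 0 … 4.
Per l-value: l=3 → 1; l=4 → 2.
Orbitals: 1 + 2 = 3. Each orbital carries two spin states, so 3 × 2 = 6 states.

6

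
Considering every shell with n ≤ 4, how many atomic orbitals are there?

30

Total orbitals = 1² + 2² + 3² + 4² = 30.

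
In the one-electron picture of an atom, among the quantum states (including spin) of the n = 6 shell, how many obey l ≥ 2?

64

Contributions: l=2 → 5; l=3 → 7; l=4 → 9; l=5 → 11.
Orbitals: 5 + 7 + 9 + 11 = 32. Each orbital carries two spin states, so 32 × 2 = 64 states.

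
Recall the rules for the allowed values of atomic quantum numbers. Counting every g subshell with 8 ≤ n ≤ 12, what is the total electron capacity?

A g subshell (ℓ = 4) exists for every n ≥ 5, so shells n = 8, 9, 10, 11, 12 each contribute one — 5 subshells.
Since each g subshell holds 2(2·4+1) = 18 electrons, the total is 5 × 18 = 90.

90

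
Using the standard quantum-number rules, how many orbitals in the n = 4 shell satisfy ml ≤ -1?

6

The n = 4 shell has l = 0 through 3; check each.
Per l-value: l=1 → 1; l=2 → 2; l=3 → 3.
Total orbitals: 1 + 2 + 3 = 6.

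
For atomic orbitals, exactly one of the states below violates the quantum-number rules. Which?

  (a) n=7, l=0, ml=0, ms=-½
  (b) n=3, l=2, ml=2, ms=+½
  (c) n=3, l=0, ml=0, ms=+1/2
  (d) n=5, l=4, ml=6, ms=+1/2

(d) has |ml| = 6 > l = 4, violating −l ≤ ml ≤ l.
The remaining sets (a), (b), (c) satisfy all four rules.

(d)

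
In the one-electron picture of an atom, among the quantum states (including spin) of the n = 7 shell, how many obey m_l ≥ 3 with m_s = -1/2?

Go through l = 0, …, 6 (the values permitted for n = 7).
The (l, m_l) pairs meeting m_l ≥ 3 give: l=3 → 1; l=4 → 2; l=5 → 3; l=6 → 4.
Orbitals: 1 + 2 + 3 + 4 = 10. With m_s fixed to a single value there is one state per orbital, giving 10 states.

10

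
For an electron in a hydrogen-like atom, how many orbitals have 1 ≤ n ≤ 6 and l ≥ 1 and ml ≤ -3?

Work shell by shell — for each n, count the (l, ml) pairs that satisfy l ≥ 1 and ml ≤ -3:
n=4 → 1; n=5 → 3; n=6 → 6.
Total orbitals: 1 + 3 + 6 = 10.

10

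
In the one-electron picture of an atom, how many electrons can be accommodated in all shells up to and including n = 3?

28

Total orbitals = 1² + 2² + 3² = 14. Doubling for spin gives 28 electrons.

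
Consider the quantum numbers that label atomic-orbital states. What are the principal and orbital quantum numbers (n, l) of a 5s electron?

n = 5, l = 0

The leading integer gives n = 5; the letter 's' means l = 0.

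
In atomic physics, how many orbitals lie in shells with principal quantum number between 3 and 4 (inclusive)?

Shell n has n² orbitals: 3²=9 + 4²=16 = 25 orbitals.

25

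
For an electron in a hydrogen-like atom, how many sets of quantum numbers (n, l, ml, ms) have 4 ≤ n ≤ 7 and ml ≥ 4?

20

For each n in the range, tally the orbitals obeying ml ≥ 4:
n=5 → 1; n=6 → 3; n=7 → 6.
Orbitals: 1 + 3 + 6 = 10. Including both spin states (ms = ±1/2) gives 2 × 10 = 20 states.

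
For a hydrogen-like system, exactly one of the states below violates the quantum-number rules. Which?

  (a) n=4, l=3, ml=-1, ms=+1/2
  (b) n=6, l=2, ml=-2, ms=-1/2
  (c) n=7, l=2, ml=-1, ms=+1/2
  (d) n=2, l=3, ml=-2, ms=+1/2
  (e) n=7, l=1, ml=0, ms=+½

(d)

(d) has l = 3 ≥ n = 2, violating 0 ≤ l ≤ n−1.
The remaining sets (a), (b), (c), (e) satisfy all four rules.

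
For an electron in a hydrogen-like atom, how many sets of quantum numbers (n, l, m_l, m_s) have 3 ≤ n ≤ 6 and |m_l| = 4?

Work shell by shell — for each n, count the (l, m_l) pairs that satisfy |m_l| = 4:
n=5 → 2; n=6 → 4.
Orbitals: 2 + 4 = 6. Including both spin states (m_s = ±1/2) gives 2 × 6 = 12 states.

12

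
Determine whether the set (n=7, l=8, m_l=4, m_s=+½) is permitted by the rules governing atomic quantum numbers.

No

The orbital quantum number must satisfy 0 ≤ l ≤ n−1. With n = 7 the allowed l values are 0, 1, 2, 3, 4, 5, 6, so l = 8 is out of range.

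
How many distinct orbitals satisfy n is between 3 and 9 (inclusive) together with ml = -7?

3

For each n in the range, tally the orbitals obeying ml = -7:
n=8 → 1; n=9 → 2.
Total orbitals: 1 + 2 = 3.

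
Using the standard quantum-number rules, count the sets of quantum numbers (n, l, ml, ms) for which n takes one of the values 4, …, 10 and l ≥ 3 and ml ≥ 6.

40

Work shell by shell — for each n, count the (l, ml) pairs that satisfy l ≥ 3 and ml ≥ 6:
n=7 → 1; n=8 → 3; n=9 → 6; n=10 → 10.
Orbitals: 1 + 3 + 6 + 10 = 20. Including both spin states (ms = ±1/2) gives 2 × 20 = 40 states.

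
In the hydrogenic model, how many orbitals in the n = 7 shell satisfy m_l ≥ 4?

Per l-value: l=4 → 1; l=5 → 2; l=6 → 3.
Total orbitals: 1 + 2 + 3 = 6.

6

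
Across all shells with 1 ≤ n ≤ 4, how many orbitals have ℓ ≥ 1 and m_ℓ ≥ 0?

16

Work shell by shell — for each n, count the (ℓ, m_ℓ) pairs that satisfy ℓ ≥ 1 and m_ℓ ≥ 0:
n=2 → 2; n=3 → 5; n=4 → 9.
Total orbitals: 2 + 5 + 9 = 16.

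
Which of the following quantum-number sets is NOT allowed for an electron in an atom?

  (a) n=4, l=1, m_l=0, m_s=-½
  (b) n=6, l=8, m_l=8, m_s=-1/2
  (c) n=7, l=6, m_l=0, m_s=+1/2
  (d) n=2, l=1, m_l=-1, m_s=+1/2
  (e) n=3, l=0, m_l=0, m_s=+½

(b)

(b) has l = 8 ≥ n = 6, violating 0 ≤ l ≤ n−1.
The remaining sets (a), (c), (d), (e) satisfy all four rules.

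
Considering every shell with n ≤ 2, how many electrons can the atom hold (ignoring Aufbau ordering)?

Total orbitals = 1² + 2² = 5. Doubling for spin gives 10 electrons.

10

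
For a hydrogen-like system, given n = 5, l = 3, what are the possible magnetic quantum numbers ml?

ml takes every integer from −l to +l. With l = 3 that gives the 7 values -3, -2, -1, 0, 1, 2, 3.

-3, -2, -1, 0, 1, 2, 3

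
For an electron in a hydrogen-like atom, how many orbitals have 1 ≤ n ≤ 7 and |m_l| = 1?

For each n in the range, tally the orbitals obeying |m_l| = 1:
n=2 → 2; n=3 → 4; n=4 → 6; n=5 → 8; n=6 → 10; n=7 → 12.
Total orbitals: 2 + 4 + 6 + 8 + 10 + 12 = 42.

42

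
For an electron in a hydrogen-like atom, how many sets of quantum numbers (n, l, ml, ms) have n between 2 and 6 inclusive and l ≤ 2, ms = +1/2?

40

Go shell by shell, enumerating (l, ml) with l ≤ 2:
n=2 → 4; n=3 → 9; n=4 → 9; n=5 → 9; n=6 → 9.
Orbitals: 4 + 9 + 9 + 9 + 9 = 40. With ms fixed to +1/2 there is one state per orbital, so 40 states.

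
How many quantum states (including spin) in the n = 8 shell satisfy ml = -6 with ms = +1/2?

With n = 8 the allowed l are 0, 1, …, 7.
Per l-value: l=6 → 1; l=7 → 1.
Orbitals: 1 + 1 = 2. With ms fixed to a single value there is one state per orbital, giving 2 states.

2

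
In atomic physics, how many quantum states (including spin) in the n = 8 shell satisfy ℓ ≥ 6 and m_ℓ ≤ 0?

With n = 8 the allowed ℓ are 0, 1, …, 7.
Orbitals with ℓ ≥ 6 and m_ℓ ≤ 0, by ℓ: ℓ=6 → 7; ℓ=7 → 8.
Orbitals: 7 + 8 = 15. Each orbital carries two spin states, so 15 × 2 = 30 states.

30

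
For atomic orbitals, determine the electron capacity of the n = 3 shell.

A shell holds 2n² electrons: 2 × 3² = 2 × 9 = 18.

18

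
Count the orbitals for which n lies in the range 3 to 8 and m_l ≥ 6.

Go shell by shell, enumerating (l, m_l) with m_l ≥ 6:
n=7 → 1; n=8 → 3.
Total orbitals: 1 + 3 = 4.

4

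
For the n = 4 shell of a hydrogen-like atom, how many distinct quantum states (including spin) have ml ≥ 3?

Orbitals with ml ≥ 3, by l: l=3 → 1.
Orbitals: 1. Each orbital carries two spin states, so 1 × 2 = 2 states.

2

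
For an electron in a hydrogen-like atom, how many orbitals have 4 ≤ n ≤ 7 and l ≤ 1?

16

Treat each shell separately and count matching orbitals:
n=4 → 4; n=5 → 4; n=6 → 4; n=7 → 4.
Total orbitals: 4 + 4 + 4 + 4 = 16.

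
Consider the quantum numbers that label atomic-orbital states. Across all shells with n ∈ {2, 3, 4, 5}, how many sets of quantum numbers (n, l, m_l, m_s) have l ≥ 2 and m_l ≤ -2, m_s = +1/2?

Count contributing orbitals for each principal shell:
n=3 → 1; n=4 → 3; n=5 → 6.
Orbitals: 1 + 3 + 6 = 10. With m_s fixed to +1/2 there is one state per orbital, so 10 states.

10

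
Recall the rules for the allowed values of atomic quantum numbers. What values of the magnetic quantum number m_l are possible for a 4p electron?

-1, 0, 1

The 4p subshell has l = 1, and m_l takes every integer from −l to +l. With l = 1 that gives the 3 values -1, 0, 1.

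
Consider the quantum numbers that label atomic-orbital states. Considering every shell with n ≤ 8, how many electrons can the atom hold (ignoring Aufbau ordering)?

Total orbitals = 1² + 2² + 3² + 4² + 5² + 6² + 7² + 8² = 204. Doubling for spin gives 408 electrons.

408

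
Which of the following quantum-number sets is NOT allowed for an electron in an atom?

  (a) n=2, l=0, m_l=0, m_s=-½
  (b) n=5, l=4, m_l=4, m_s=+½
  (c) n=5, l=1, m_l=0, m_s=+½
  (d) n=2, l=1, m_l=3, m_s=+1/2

(d) has |m_l| = 3 > l = 1, violating −l ≤ m_l ≤ l.
The remaining sets (a), (b), (c) satisfy all four rules.

(d)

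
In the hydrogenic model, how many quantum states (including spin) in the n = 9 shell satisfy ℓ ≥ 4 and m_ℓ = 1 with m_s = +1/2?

5

The n = 9 shell has ℓ = 0 through 8; check each.
The (ℓ, m_ℓ) pairs meeting ℓ ≥ 4 and m_ℓ = 1 give: ℓ=4 → 1; ℓ=5 → 1; ℓ=6 → 1; ℓ=7 → 1; ℓ=8 → 1.
Orbitals: 1 + 1 + 1 + 1 + 1 = 5. With m_s fixed to a single value there is one state per orbital, giving 5 states.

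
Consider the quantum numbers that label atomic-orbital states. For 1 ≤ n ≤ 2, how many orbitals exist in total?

5

Total orbitals = 1² + 2² = 5.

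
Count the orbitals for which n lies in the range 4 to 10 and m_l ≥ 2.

Work shell by shell — for each n, count the (l, m_l) pairs that satisfy m_l ≥ 2:
n=4 → 3; n=5 → 6; n=6 → 10; n=7 → 15; n=8 → 21; n=9 → 28; n=10 → 36.
Total orbitals: 3 + 6 + 10 + 15 + 21 + 28 + 36 = 119.

119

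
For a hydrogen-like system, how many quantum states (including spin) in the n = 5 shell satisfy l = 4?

The (l, m_l) pairs meeting l = 4 give: l=4 → 9.
Orbitals: 9. Each orbital carries two spin states, so 9 × 2 = 18 states.

18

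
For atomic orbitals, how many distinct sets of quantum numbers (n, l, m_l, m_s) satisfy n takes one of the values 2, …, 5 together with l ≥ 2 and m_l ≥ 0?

44

Treat each shell separately and count matching orbitals:
n=3 → 3; n=4 → 7; n=5 → 12.
Orbitals: 3 + 7 + 12 = 22. Including both spin states (m_s = ±1/2) gives 2 × 22 = 44 states.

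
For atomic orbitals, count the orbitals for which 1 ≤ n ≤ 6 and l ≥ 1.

Count contributing orbitals for each principal shell:
n=2 → 3; n=3 → 8; n=4 → 15; n=5 → 24; n=6 → 35.
Total orbitals: 3 + 8 + 15 + 24 + 35 = 85.

85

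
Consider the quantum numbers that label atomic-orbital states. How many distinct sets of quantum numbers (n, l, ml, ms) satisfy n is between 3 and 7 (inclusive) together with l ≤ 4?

200

Count contributing orbitals for each principal shell:
n=3 → 9; n=4 → 16; n=5 → 25; n=6 → 25; n=7 → 25.
Orbitals: 9 + 16 + 25 + 25 + 25 = 100. Including both spin states (ms = ±1/2) gives 2 × 100 = 200 states.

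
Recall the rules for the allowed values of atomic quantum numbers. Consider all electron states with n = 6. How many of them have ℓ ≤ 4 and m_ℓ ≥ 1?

Go through ℓ = 0, …, 5 (the values permitted for n = 6).
Orbitals with ℓ ≤ 4 and m_ℓ ≥ 1, by ℓ: ℓ=1 → 1; ℓ=2 → 2; ℓ=3 → 3; ℓ=4 → 4.
Orbitals: 1 + 2 + 3 + 4 = 10. Each orbital carries two spin states, so 10 × 2 = 20 states.

20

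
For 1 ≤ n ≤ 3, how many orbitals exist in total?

Total orbitals = 1² + 2² + 3² = 14.

14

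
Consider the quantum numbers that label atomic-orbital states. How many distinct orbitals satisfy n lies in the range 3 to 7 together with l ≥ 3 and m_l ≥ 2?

Count contributing orbitals for each principal shell:
n=4 → 2; n=5 → 5; n=6 → 9; n=7 → 14.
Total orbitals: 2 + 5 + 9 + 14 = 30.

30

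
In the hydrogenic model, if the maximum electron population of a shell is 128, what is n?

n = 8

2n² = 128 ⇒ n² = 64 ⇒ n = 8.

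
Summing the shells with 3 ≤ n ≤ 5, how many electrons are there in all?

Shell n has n² orbitals: 3²=9 + 4²=16 + 5²=25 = 50 orbitals.
Two spin states per orbital: 2 × 50 = 100 electrons.

100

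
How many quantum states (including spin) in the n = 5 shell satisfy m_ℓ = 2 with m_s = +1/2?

3

Go through ℓ = 0, …, 4 (the values permitted for n = 5).
Orbitals with m_ℓ = 2, by ℓ: ℓ=2 → 1; ℓ=3 → 1; ℓ=4 → 1.
Orbitals: 1 + 1 + 1 = 3. With m_s fixed to a single value there is one state per orbital, giving 3 states.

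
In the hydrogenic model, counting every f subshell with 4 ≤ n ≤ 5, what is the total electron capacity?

An f subshell (ℓ = 3) exists for every n ≥ 4, so shells n = 4, 5 each contribute one — 2 subshells.
Since each f subshell holds 2(2·3+1) = 14 electrons, the total is 2 × 14 = 28.

28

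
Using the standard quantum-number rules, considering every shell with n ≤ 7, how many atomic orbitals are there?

140

Total orbitals = 1² + 2² + 3² + 4² + 5² + 6² + 7² = 140.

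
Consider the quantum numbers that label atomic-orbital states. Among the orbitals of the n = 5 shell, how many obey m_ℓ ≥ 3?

For n = 5, ℓ ranges over 0 … 4.
Orbitals with m_ℓ ≥ 3, by ℓ: ℓ=3 → 1; ℓ=4 → 2.
Total orbitals: 1 + 2 = 3.

3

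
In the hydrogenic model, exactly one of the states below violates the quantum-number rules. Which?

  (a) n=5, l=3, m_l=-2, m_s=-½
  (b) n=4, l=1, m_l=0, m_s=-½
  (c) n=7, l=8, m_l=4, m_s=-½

(c) has l = 8 ≥ n = 7, violating 0 ≤ l ≤ n−1.
The remaining sets (a), (b) satisfy all four rules.

(c)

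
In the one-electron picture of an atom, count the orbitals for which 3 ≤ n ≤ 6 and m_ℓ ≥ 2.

Go shell by shell, enumerating (ℓ, m_ℓ) with m_ℓ ≥ 2:
n=3 → 1; n=4 → 3; n=5 → 6; n=6 → 10.
Total orbitals: 1 + 3 + 6 + 10 = 20.

20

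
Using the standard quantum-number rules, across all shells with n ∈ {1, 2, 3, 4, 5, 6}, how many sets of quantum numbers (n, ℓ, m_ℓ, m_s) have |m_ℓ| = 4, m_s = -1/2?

Go shell by shell, enumerating (ℓ, m_ℓ) with |m_ℓ| = 4:
n=5 → 2; n=6 → 4.
Orbitals: 2 + 4 = 6. With m_s fixed to -1/2 there is one state per orbital, so 6 states.

6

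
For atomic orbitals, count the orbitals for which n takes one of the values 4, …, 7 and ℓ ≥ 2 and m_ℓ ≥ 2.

34

Treat each shell separately and count matching orbitals:
n=4 → 3; n=5 → 6; n=6 → 10; n=7 → 15.
Total orbitals: 3 + 6 + 10 + 15 = 34.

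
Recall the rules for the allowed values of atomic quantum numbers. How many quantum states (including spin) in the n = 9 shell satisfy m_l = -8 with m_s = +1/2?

The n = 9 shell has l = 0 through 8; check each.
The (l, m_l) pairs meeting m_l = -8 give: l=8 → 1.
Orbitals: 1. With m_s fixed to a single value there is one state per orbital, giving 1 state.

1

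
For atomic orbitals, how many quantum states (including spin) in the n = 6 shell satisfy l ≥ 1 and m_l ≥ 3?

12

With n = 6 the allowed l are 0, 1, …, 5.
Contributions: l=3 → 1; l=4 → 2; l=5 → 3.
Orbitals: 1 + 2 + 3 = 6. Each orbital carries two spin states, so 6 × 2 = 12 states.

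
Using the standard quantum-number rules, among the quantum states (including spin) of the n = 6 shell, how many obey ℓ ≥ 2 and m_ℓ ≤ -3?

Go through ℓ = 0, …, 5 (the values permitted for n = 6).
Per ℓ-value: ℓ=3 → 1; ℓ=4 → 2; ℓ=5 → 3.
Orbitals: 1 + 2 + 3 = 6. Each orbital carries two spin states, so 6 × 2 = 12 states.

12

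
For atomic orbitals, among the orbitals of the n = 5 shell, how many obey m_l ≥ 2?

Go through l = 0, …, 4 (the values permitted for n = 5).
Per l-value: l=2 → 1; l=3 → 2; l=4 → 3.
Total orbitals: 1 + 2 + 3 = 6.

6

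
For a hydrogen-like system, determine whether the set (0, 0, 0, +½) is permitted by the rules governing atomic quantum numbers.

The principal quantum number must be a positive integer (n ≥ 1), but here n = 0.

Invalid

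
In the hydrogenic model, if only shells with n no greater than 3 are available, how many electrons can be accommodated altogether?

28

Total orbitals = 1² + 2² + 3² = 14. Doubling for spin gives 28 electrons.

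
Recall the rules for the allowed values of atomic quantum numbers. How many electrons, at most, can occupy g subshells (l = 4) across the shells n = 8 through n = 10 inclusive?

54

A g subshell (l = 4) exists for every n ≥ 5, so shells n = 8, 9, 10 each contribute one — 3 subshells.
Since each g subshell holds 2(2·4+1) = 18 electrons, the total is 3 × 18 = 54.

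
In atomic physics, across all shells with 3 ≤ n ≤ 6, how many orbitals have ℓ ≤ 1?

16

Treat each shell separately and count matching orbitals:
n=3 → 4; n=4 → 4; n=5 → 4; n=6 → 4.
Total orbitals: 4 + 4 + 4 + 4 = 16.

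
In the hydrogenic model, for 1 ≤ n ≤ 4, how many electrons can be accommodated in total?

Total orbitals = 1² + 2² + 3² + 4² = 30. Doubling for spin gives 60 electrons.

60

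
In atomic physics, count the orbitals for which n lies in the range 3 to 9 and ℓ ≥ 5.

For each n in the range, tally the orbitals obeying ℓ ≥ 5:
n=6 → 11; n=7 → 24; n=8 → 39; n=9 → 56.
Total orbitals: 11 + 24 + 39 + 56 = 130.

130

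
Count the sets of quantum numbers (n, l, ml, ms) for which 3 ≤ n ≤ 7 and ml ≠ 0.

Go shell by shell, enumerating (l, ml) with ml ≠ 0:
n=3 → 6; n=4 → 12; n=5 → 20; n=6 → 30; n=7 → 42.
Orbitals: 6 + 12 + 20 + 30 + 42 = 110. Including both spin states (ms = ±1/2) gives 2 × 110 = 220 states.

220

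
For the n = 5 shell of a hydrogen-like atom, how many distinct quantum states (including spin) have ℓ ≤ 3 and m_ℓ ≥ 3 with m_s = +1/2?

1

Orbitals with ℓ ≤ 3 and m_ℓ ≥ 3, by ℓ: ℓ=3 → 1.
Orbitals: 1. With m_s fixed to a single value there is one state per orbital, giving 1 state.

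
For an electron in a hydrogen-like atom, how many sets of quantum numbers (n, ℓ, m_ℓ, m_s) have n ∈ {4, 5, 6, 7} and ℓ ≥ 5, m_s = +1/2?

Per-shell orbital counts meeting the constraint:
n=6 → 11; n=7 → 24.
Orbitals: 11 + 24 = 35. With m_s fixed to +1/2 there is one state per orbital, so 35 states.

35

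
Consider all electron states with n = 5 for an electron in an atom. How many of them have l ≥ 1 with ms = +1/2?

With n = 5 the allowed l are 0, 1, …, 4.
Orbitals with l ≥ 1, by l: l=1 → 3; l=2 → 5; l=3 → 7; l=4 → 9.
Orbitals: 3 + 5 + 7 + 9 = 24. With ms fixed to a single value there is one state per orbital, giving 24 states.

24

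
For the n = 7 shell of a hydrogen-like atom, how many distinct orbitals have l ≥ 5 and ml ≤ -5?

The n = 7 shell has l = 0 through 6; check each.
Orbitals with l ≥ 5 and ml ≤ -5, by l: l=5 → 1; l=6 → 2.
Total orbitals: 1 + 2 = 3.

3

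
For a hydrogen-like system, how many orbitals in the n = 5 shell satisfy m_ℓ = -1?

The n = 5 shell has ℓ = 0 through 4; check each.
Per ℓ-value: ℓ=1 → 1; ℓ=2 → 1; ℓ=3 → 1; ℓ=4 → 1.
Total orbitals: 1 + 1 + 1 + 1 = 4.

4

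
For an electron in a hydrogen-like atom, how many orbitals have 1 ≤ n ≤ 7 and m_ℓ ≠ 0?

112

For each n in the range, tally the orbitals obeying m_ℓ ≠ 0:
n=2 → 2; n=3 → 6; n=4 → 12; n=5 → 20; n=6 → 30; n=7 → 42.
Total orbitals: 2 + 6 + 12 + 20 + 30 + 42 = 112.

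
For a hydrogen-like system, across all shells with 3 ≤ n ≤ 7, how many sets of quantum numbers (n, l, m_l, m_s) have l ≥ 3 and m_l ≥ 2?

Work shell by shell — for each n, count the (l, m_l) pairs that satisfy l ≥ 3 and m_l ≥ 2:
n=4 → 2; n=5 → 5; n=6 → 9; n=7 → 14.
Orbitals: 2 + 5 + 9 + 14 = 30. Including both spin states (m_s = ±1/2) gives 2 × 30 = 60 states.

60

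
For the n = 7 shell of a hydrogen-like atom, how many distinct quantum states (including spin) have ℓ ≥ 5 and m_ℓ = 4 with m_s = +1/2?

2

For n = 7, ℓ ranges over 0 … 6.
Orbitals with ℓ ≥ 5 and m_ℓ = 4, by ℓ: ℓ=5 → 1; ℓ=6 → 1.
Orbitals: 1 + 1 = 2. With m_s fixed to a single value there is one state per orbital, giving 2 states.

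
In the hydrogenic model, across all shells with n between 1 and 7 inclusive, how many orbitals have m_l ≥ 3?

20

For each n in the range, tally the orbitals obeying m_l ≥ 3:
n=4 → 1; n=5 → 3; n=6 → 6; n=7 → 10.
Total orbitals: 1 + 3 + 6 + 10 = 20.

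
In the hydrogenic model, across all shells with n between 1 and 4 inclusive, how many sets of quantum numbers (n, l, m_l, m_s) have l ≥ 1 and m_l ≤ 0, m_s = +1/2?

16

Per-shell orbital counts meeting the constraint:
n=2 → 2; n=3 → 5; n=4 → 9.
Orbitals: 2 + 5 + 9 = 16. With m_s fixed to +1/2 there is one state per orbital, so 16 states.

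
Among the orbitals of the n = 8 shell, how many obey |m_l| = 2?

12

With n = 8 the allowed l are 0, 1, …, 7.
The (l, m_l) pairs meeting |m_l| = 2 give: l=2 → 2; l=3 → 2; l=4 → 2; l=5 → 2; l=6 → 2; l=7 → 2.
Total orbitals: 2 + 2 + 2 + 2 + 2 + 2 = 12.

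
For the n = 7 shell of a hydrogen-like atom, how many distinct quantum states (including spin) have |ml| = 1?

Go through l = 0, …, 6 (the values permitted for n = 7).
Per l-value: l=1 → 2; l=2 → 2; l=3 → 2; l=4 → 2; l=5 → 2; l=6 → 2.
Orbitals: 2 + 2 + 2 + 2 + 2 + 2 = 12. Each orbital carries two spin states, so 12 × 2 = 24 states.

24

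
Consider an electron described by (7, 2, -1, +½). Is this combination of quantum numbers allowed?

n = 7 is a positive integer. ℓ = 2 satisfies 0 ≤ ℓ ≤ n−1 = 6. m_ℓ = -1 lies in the range −ℓ … +ℓ (here −2 … 2). m_s = +1/2 is one of ±1/2.
All four constraints are satisfied.

Yes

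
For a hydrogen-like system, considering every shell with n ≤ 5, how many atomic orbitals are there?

55

Total orbitals = 1² + 2² + 3² + 4² + 5² = 55.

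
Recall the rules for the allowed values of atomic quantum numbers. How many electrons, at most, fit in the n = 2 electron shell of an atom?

8

A shell holds 2n² electrons: 2 × 2² = 2 × 4 = 8.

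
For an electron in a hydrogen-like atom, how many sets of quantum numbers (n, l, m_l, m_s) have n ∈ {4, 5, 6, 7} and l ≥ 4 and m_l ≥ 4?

Per-shell orbital counts meeting the constraint:
n=5 → 1; n=6 → 3; n=7 → 6.
Orbitals: 1 + 3 + 6 = 10. Including both spin states (m_s = ±1/2) gives 2 × 10 = 20 states.

20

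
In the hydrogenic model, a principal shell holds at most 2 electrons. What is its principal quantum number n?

n = 1

2n² = 2 ⇒ n² = 1 ⇒ n = 1.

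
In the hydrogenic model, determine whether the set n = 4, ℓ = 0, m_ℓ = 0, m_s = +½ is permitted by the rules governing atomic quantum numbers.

Valid

n = 4 is a positive integer. ℓ = 0 satisfies 0 ≤ ℓ ≤ n−1 = 3. m_ℓ = 0 lies in the range −ℓ … +ℓ (here 0). m_s = +1/2 is one of ±1/2.
All four constraints are satisfied.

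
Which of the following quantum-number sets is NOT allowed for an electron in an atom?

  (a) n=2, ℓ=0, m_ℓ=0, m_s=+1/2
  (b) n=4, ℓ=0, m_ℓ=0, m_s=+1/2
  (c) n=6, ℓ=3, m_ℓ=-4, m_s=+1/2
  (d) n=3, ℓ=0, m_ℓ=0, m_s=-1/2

(c)

(c) has |m_ℓ| = 4 > ℓ = 3, violating −ℓ ≤ m_ℓ ≤ ℓ.
The remaining sets (a), (b), (d) satisfy all four rules.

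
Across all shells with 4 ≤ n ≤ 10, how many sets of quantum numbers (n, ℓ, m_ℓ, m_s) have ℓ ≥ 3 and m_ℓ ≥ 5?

70

Work shell by shell — for each n, count the (ℓ, m_ℓ) pairs that satisfy ℓ ≥ 3 and m_ℓ ≥ 5:
n=6 → 1; n=7 → 3; n=8 → 6; n=9 → 10; n=10 → 15.
Orbitals: 1 + 3 + 6 + 10 + 15 = 35. Including both spin states (m_s = ±1/2) gives 2 × 35 = 70 states.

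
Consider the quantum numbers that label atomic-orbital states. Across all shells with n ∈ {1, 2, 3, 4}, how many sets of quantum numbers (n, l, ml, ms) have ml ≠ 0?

40

Count contributing orbitals for each principal shell:
n=2 → 2; n=3 → 6; n=4 → 12.
Orbitals: 2 + 6 + 12 = 20. Including both spin states (ms = ±1/2) gives 2 × 20 = 40 states.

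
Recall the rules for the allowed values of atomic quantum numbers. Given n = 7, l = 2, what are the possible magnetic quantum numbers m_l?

-2, -1, 0, 1, 2

m_l takes every integer from −l to +l. With l = 2 that gives the 5 values -2, -1, 0, 1, 2.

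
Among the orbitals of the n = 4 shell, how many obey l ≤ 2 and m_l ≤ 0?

The n = 4 shell has l = 0 through 3; check each.
Contributions: l=0 → 1; l=1 → 2; l=2 → 3.
Total orbitals: 1 + 2 + 3 = 6.

6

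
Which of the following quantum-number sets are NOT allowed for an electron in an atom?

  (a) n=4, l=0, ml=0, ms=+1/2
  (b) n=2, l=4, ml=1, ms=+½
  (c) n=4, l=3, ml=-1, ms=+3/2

(b) has l = 4 ≥ n = 2, violating 0 ≤ l ≤ n−1.
(c) has ms = +3/2, but an electron's spin must be ±1/2.
The remaining set (a) satisfies all four rules.

(b) and (c)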